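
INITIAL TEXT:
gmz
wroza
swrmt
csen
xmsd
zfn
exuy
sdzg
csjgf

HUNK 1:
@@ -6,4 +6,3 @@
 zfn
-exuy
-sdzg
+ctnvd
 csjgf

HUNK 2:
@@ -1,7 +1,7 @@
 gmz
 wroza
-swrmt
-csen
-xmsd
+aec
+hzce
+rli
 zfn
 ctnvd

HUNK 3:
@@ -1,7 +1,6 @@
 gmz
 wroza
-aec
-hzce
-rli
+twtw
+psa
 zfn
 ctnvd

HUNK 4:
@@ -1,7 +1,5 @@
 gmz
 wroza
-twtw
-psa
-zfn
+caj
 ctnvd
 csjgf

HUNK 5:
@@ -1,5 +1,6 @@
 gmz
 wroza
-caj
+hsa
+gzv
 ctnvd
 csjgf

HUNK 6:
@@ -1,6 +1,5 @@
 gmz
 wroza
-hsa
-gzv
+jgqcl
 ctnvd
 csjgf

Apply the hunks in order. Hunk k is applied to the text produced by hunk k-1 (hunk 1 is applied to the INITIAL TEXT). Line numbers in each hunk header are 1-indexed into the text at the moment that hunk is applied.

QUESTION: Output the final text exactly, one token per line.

Answer: gmz
wroza
jgqcl
ctnvd
csjgf

Derivation:
Hunk 1: at line 6 remove [exuy,sdzg] add [ctnvd] -> 8 lines: gmz wroza swrmt csen xmsd zfn ctnvd csjgf
Hunk 2: at line 1 remove [swrmt,csen,xmsd] add [aec,hzce,rli] -> 8 lines: gmz wroza aec hzce rli zfn ctnvd csjgf
Hunk 3: at line 1 remove [aec,hzce,rli] add [twtw,psa] -> 7 lines: gmz wroza twtw psa zfn ctnvd csjgf
Hunk 4: at line 1 remove [twtw,psa,zfn] add [caj] -> 5 lines: gmz wroza caj ctnvd csjgf
Hunk 5: at line 1 remove [caj] add [hsa,gzv] -> 6 lines: gmz wroza hsa gzv ctnvd csjgf
Hunk 6: at line 1 remove [hsa,gzv] add [jgqcl] -> 5 lines: gmz wroza jgqcl ctnvd csjgf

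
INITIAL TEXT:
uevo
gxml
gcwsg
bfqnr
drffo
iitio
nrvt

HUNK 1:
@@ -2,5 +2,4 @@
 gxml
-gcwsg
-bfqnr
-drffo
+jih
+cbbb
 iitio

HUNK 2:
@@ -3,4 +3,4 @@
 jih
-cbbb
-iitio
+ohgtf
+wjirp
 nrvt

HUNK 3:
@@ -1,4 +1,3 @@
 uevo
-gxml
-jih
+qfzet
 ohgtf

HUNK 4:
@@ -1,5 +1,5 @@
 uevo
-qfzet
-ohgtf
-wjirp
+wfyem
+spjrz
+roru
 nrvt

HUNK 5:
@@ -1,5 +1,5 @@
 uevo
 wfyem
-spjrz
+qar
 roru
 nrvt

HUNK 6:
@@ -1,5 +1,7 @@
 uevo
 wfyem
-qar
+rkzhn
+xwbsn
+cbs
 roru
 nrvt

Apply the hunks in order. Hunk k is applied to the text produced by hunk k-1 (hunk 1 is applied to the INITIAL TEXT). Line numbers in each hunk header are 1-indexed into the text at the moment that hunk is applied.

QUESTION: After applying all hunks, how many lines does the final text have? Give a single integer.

Hunk 1: at line 2 remove [gcwsg,bfqnr,drffo] add [jih,cbbb] -> 6 lines: uevo gxml jih cbbb iitio nrvt
Hunk 2: at line 3 remove [cbbb,iitio] add [ohgtf,wjirp] -> 6 lines: uevo gxml jih ohgtf wjirp nrvt
Hunk 3: at line 1 remove [gxml,jih] add [qfzet] -> 5 lines: uevo qfzet ohgtf wjirp nrvt
Hunk 4: at line 1 remove [qfzet,ohgtf,wjirp] add [wfyem,spjrz,roru] -> 5 lines: uevo wfyem spjrz roru nrvt
Hunk 5: at line 1 remove [spjrz] add [qar] -> 5 lines: uevo wfyem qar roru nrvt
Hunk 6: at line 1 remove [qar] add [rkzhn,xwbsn,cbs] -> 7 lines: uevo wfyem rkzhn xwbsn cbs roru nrvt
Final line count: 7

Answer: 7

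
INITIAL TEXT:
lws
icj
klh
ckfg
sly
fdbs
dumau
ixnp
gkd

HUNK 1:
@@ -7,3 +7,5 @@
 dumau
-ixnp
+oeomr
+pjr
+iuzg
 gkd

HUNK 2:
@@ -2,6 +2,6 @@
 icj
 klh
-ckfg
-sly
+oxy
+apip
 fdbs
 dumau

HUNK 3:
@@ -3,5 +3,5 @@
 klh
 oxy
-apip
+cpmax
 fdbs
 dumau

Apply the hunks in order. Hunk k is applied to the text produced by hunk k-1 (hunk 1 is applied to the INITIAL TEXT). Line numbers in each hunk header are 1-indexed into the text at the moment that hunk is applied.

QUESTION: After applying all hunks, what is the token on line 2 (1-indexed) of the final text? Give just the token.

Hunk 1: at line 7 remove [ixnp] add [oeomr,pjr,iuzg] -> 11 lines: lws icj klh ckfg sly fdbs dumau oeomr pjr iuzg gkd
Hunk 2: at line 2 remove [ckfg,sly] add [oxy,apip] -> 11 lines: lws icj klh oxy apip fdbs dumau oeomr pjr iuzg gkd
Hunk 3: at line 3 remove [apip] add [cpmax] -> 11 lines: lws icj klh oxy cpmax fdbs dumau oeomr pjr iuzg gkd
Final line 2: icj

Answer: icj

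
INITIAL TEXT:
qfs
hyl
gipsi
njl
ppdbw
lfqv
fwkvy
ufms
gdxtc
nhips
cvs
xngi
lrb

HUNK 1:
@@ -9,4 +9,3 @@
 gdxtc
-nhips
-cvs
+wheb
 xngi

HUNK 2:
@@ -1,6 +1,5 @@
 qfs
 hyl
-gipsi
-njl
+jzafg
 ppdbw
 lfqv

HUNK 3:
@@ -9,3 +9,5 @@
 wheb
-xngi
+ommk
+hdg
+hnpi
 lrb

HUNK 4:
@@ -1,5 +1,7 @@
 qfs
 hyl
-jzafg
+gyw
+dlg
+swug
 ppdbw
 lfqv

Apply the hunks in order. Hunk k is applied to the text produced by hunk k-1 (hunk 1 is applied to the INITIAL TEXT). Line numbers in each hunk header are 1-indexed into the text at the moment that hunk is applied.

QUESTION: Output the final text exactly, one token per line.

Answer: qfs
hyl
gyw
dlg
swug
ppdbw
lfqv
fwkvy
ufms
gdxtc
wheb
ommk
hdg
hnpi
lrb

Derivation:
Hunk 1: at line 9 remove [nhips,cvs] add [wheb] -> 12 lines: qfs hyl gipsi njl ppdbw lfqv fwkvy ufms gdxtc wheb xngi lrb
Hunk 2: at line 1 remove [gipsi,njl] add [jzafg] -> 11 lines: qfs hyl jzafg ppdbw lfqv fwkvy ufms gdxtc wheb xngi lrb
Hunk 3: at line 9 remove [xngi] add [ommk,hdg,hnpi] -> 13 lines: qfs hyl jzafg ppdbw lfqv fwkvy ufms gdxtc wheb ommk hdg hnpi lrb
Hunk 4: at line 1 remove [jzafg] add [gyw,dlg,swug] -> 15 lines: qfs hyl gyw dlg swug ppdbw lfqv fwkvy ufms gdxtc wheb ommk hdg hnpi lrb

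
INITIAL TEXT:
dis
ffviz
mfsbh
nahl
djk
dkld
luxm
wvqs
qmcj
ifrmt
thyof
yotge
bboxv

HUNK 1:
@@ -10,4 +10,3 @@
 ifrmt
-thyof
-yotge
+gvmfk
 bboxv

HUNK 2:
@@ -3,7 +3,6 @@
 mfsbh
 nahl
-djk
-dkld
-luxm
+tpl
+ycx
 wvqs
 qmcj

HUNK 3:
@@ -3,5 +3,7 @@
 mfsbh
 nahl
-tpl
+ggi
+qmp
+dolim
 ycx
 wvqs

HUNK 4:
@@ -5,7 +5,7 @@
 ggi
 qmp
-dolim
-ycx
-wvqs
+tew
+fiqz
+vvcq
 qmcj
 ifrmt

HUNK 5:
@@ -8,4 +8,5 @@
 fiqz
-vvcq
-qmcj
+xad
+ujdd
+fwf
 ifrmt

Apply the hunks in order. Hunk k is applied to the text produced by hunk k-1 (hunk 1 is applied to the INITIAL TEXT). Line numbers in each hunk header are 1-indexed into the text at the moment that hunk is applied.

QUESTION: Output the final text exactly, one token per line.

Answer: dis
ffviz
mfsbh
nahl
ggi
qmp
tew
fiqz
xad
ujdd
fwf
ifrmt
gvmfk
bboxv

Derivation:
Hunk 1: at line 10 remove [thyof,yotge] add [gvmfk] -> 12 lines: dis ffviz mfsbh nahl djk dkld luxm wvqs qmcj ifrmt gvmfk bboxv
Hunk 2: at line 3 remove [djk,dkld,luxm] add [tpl,ycx] -> 11 lines: dis ffviz mfsbh nahl tpl ycx wvqs qmcj ifrmt gvmfk bboxv
Hunk 3: at line 3 remove [tpl] add [ggi,qmp,dolim] -> 13 lines: dis ffviz mfsbh nahl ggi qmp dolim ycx wvqs qmcj ifrmt gvmfk bboxv
Hunk 4: at line 5 remove [dolim,ycx,wvqs] add [tew,fiqz,vvcq] -> 13 lines: dis ffviz mfsbh nahl ggi qmp tew fiqz vvcq qmcj ifrmt gvmfk bboxv
Hunk 5: at line 8 remove [vvcq,qmcj] add [xad,ujdd,fwf] -> 14 lines: dis ffviz mfsbh nahl ggi qmp tew fiqz xad ujdd fwf ifrmt gvmfk bboxv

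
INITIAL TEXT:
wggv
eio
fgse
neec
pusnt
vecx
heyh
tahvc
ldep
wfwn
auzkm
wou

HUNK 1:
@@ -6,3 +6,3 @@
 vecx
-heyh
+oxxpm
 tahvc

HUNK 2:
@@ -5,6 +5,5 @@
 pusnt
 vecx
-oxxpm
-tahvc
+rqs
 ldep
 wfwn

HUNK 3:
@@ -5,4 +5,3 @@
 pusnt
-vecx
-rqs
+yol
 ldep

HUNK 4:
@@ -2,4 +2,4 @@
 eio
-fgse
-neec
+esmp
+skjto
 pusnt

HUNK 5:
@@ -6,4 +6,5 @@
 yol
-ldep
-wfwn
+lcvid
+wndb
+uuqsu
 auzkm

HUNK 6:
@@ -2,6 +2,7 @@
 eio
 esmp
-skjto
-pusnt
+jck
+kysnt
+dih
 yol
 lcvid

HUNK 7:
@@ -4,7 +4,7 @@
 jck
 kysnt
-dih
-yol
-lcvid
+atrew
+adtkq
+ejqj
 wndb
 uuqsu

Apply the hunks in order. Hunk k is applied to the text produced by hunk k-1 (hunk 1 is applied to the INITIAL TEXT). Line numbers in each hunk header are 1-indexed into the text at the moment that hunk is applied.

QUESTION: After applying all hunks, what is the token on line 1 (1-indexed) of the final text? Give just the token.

Answer: wggv

Derivation:
Hunk 1: at line 6 remove [heyh] add [oxxpm] -> 12 lines: wggv eio fgse neec pusnt vecx oxxpm tahvc ldep wfwn auzkm wou
Hunk 2: at line 5 remove [oxxpm,tahvc] add [rqs] -> 11 lines: wggv eio fgse neec pusnt vecx rqs ldep wfwn auzkm wou
Hunk 3: at line 5 remove [vecx,rqs] add [yol] -> 10 lines: wggv eio fgse neec pusnt yol ldep wfwn auzkm wou
Hunk 4: at line 2 remove [fgse,neec] add [esmp,skjto] -> 10 lines: wggv eio esmp skjto pusnt yol ldep wfwn auzkm wou
Hunk 5: at line 6 remove [ldep,wfwn] add [lcvid,wndb,uuqsu] -> 11 lines: wggv eio esmp skjto pusnt yol lcvid wndb uuqsu auzkm wou
Hunk 6: at line 2 remove [skjto,pusnt] add [jck,kysnt,dih] -> 12 lines: wggv eio esmp jck kysnt dih yol lcvid wndb uuqsu auzkm wou
Hunk 7: at line 4 remove [dih,yol,lcvid] add [atrew,adtkq,ejqj] -> 12 lines: wggv eio esmp jck kysnt atrew adtkq ejqj wndb uuqsu auzkm wou
Final line 1: wggv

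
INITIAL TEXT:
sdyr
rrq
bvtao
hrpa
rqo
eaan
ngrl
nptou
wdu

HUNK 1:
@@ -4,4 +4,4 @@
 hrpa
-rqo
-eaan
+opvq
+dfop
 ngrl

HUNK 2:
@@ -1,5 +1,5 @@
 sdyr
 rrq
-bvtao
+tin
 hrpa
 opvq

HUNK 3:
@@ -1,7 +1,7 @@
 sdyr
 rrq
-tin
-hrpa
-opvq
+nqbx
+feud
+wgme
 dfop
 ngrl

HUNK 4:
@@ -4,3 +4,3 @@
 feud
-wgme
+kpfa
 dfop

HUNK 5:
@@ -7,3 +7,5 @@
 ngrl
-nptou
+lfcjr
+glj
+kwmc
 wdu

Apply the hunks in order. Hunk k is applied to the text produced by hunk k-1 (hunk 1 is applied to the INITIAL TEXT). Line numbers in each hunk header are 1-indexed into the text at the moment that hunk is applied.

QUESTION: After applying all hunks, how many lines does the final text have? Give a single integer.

Answer: 11

Derivation:
Hunk 1: at line 4 remove [rqo,eaan] add [opvq,dfop] -> 9 lines: sdyr rrq bvtao hrpa opvq dfop ngrl nptou wdu
Hunk 2: at line 1 remove [bvtao] add [tin] -> 9 lines: sdyr rrq tin hrpa opvq dfop ngrl nptou wdu
Hunk 3: at line 1 remove [tin,hrpa,opvq] add [nqbx,feud,wgme] -> 9 lines: sdyr rrq nqbx feud wgme dfop ngrl nptou wdu
Hunk 4: at line 4 remove [wgme] add [kpfa] -> 9 lines: sdyr rrq nqbx feud kpfa dfop ngrl nptou wdu
Hunk 5: at line 7 remove [nptou] add [lfcjr,glj,kwmc] -> 11 lines: sdyr rrq nqbx feud kpfa dfop ngrl lfcjr glj kwmc wdu
Final line count: 11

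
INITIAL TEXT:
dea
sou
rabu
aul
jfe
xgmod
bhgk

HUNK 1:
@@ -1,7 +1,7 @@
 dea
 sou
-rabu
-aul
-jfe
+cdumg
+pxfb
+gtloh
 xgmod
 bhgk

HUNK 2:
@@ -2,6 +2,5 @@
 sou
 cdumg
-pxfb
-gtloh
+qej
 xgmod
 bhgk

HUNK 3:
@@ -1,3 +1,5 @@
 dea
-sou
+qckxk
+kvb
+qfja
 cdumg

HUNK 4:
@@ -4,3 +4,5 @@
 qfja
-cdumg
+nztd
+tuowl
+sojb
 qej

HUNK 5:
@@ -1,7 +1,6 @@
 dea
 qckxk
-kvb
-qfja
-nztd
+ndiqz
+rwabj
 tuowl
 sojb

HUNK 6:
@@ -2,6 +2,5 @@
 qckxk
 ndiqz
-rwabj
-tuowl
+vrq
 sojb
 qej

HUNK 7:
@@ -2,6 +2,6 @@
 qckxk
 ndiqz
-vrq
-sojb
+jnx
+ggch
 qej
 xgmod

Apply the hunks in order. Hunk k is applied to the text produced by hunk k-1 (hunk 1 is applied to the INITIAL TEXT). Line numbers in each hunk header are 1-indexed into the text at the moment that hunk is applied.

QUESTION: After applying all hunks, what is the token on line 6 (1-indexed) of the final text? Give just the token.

Answer: qej

Derivation:
Hunk 1: at line 1 remove [rabu,aul,jfe] add [cdumg,pxfb,gtloh] -> 7 lines: dea sou cdumg pxfb gtloh xgmod bhgk
Hunk 2: at line 2 remove [pxfb,gtloh] add [qej] -> 6 lines: dea sou cdumg qej xgmod bhgk
Hunk 3: at line 1 remove [sou] add [qckxk,kvb,qfja] -> 8 lines: dea qckxk kvb qfja cdumg qej xgmod bhgk
Hunk 4: at line 4 remove [cdumg] add [nztd,tuowl,sojb] -> 10 lines: dea qckxk kvb qfja nztd tuowl sojb qej xgmod bhgk
Hunk 5: at line 1 remove [kvb,qfja,nztd] add [ndiqz,rwabj] -> 9 lines: dea qckxk ndiqz rwabj tuowl sojb qej xgmod bhgk
Hunk 6: at line 2 remove [rwabj,tuowl] add [vrq] -> 8 lines: dea qckxk ndiqz vrq sojb qej xgmod bhgk
Hunk 7: at line 2 remove [vrq,sojb] add [jnx,ggch] -> 8 lines: dea qckxk ndiqz jnx ggch qej xgmod bhgk
Final line 6: qej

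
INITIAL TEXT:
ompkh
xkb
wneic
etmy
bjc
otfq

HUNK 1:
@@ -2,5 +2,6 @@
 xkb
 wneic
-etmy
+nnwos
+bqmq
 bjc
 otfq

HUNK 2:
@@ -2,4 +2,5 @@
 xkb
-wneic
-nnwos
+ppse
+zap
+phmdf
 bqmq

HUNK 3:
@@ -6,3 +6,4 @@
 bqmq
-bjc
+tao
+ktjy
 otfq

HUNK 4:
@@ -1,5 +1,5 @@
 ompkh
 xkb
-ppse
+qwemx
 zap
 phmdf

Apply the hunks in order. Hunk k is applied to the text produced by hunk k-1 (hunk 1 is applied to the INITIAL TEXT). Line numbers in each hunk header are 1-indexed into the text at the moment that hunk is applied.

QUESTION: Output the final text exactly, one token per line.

Answer: ompkh
xkb
qwemx
zap
phmdf
bqmq
tao
ktjy
otfq

Derivation:
Hunk 1: at line 2 remove [etmy] add [nnwos,bqmq] -> 7 lines: ompkh xkb wneic nnwos bqmq bjc otfq
Hunk 2: at line 2 remove [wneic,nnwos] add [ppse,zap,phmdf] -> 8 lines: ompkh xkb ppse zap phmdf bqmq bjc otfq
Hunk 3: at line 6 remove [bjc] add [tao,ktjy] -> 9 lines: ompkh xkb ppse zap phmdf bqmq tao ktjy otfq
Hunk 4: at line 1 remove [ppse] add [qwemx] -> 9 lines: ompkh xkb qwemx zap phmdf bqmq tao ktjy otfq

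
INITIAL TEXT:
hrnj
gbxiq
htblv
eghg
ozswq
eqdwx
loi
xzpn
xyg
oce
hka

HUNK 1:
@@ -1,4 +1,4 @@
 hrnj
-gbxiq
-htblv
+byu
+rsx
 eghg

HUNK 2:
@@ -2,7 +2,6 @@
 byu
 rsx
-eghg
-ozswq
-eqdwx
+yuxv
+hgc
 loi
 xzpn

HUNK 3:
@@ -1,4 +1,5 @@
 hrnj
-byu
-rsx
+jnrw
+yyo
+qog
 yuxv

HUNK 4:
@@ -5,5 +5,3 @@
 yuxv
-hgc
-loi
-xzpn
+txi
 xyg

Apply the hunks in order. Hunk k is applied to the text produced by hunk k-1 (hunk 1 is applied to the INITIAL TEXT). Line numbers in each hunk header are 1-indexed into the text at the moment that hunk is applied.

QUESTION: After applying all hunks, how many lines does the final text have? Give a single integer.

Answer: 9

Derivation:
Hunk 1: at line 1 remove [gbxiq,htblv] add [byu,rsx] -> 11 lines: hrnj byu rsx eghg ozswq eqdwx loi xzpn xyg oce hka
Hunk 2: at line 2 remove [eghg,ozswq,eqdwx] add [yuxv,hgc] -> 10 lines: hrnj byu rsx yuxv hgc loi xzpn xyg oce hka
Hunk 3: at line 1 remove [byu,rsx] add [jnrw,yyo,qog] -> 11 lines: hrnj jnrw yyo qog yuxv hgc loi xzpn xyg oce hka
Hunk 4: at line 5 remove [hgc,loi,xzpn] add [txi] -> 9 lines: hrnj jnrw yyo qog yuxv txi xyg oce hka
Final line count: 9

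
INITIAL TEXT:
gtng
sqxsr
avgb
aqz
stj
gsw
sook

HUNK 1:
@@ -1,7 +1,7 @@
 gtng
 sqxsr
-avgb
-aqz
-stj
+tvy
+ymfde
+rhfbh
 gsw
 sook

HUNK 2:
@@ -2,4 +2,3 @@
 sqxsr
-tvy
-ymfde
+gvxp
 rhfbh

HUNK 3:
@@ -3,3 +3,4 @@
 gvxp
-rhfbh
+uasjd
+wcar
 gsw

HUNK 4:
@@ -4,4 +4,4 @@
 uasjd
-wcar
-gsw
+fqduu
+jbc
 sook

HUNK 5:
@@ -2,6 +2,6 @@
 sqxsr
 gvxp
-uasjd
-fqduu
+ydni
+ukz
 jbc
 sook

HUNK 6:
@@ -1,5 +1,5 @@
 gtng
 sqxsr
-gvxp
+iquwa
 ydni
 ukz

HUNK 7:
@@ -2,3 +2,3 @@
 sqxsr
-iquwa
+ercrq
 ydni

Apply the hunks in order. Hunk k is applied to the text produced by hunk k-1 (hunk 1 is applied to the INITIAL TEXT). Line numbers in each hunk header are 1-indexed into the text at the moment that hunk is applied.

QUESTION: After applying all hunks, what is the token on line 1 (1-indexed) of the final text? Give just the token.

Answer: gtng

Derivation:
Hunk 1: at line 1 remove [avgb,aqz,stj] add [tvy,ymfde,rhfbh] -> 7 lines: gtng sqxsr tvy ymfde rhfbh gsw sook
Hunk 2: at line 2 remove [tvy,ymfde] add [gvxp] -> 6 lines: gtng sqxsr gvxp rhfbh gsw sook
Hunk 3: at line 3 remove [rhfbh] add [uasjd,wcar] -> 7 lines: gtng sqxsr gvxp uasjd wcar gsw sook
Hunk 4: at line 4 remove [wcar,gsw] add [fqduu,jbc] -> 7 lines: gtng sqxsr gvxp uasjd fqduu jbc sook
Hunk 5: at line 2 remove [uasjd,fqduu] add [ydni,ukz] -> 7 lines: gtng sqxsr gvxp ydni ukz jbc sook
Hunk 6: at line 1 remove [gvxp] add [iquwa] -> 7 lines: gtng sqxsr iquwa ydni ukz jbc sook
Hunk 7: at line 2 remove [iquwa] add [ercrq] -> 7 lines: gtng sqxsr ercrq ydni ukz jbc sook
Final line 1: gtng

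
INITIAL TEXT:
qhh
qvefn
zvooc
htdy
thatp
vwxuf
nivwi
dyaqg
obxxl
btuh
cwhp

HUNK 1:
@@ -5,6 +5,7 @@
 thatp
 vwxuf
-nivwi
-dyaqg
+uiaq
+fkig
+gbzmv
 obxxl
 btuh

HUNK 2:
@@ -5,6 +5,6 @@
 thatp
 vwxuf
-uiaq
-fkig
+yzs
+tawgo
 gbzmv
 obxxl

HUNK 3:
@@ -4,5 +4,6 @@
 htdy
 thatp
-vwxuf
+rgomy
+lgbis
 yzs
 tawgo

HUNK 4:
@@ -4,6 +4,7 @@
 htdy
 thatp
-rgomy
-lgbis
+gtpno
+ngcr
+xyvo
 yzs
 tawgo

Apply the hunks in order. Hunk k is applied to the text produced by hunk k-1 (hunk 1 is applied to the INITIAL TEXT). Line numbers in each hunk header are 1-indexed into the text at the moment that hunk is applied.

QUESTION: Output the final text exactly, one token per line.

Answer: qhh
qvefn
zvooc
htdy
thatp
gtpno
ngcr
xyvo
yzs
tawgo
gbzmv
obxxl
btuh
cwhp

Derivation:
Hunk 1: at line 5 remove [nivwi,dyaqg] add [uiaq,fkig,gbzmv] -> 12 lines: qhh qvefn zvooc htdy thatp vwxuf uiaq fkig gbzmv obxxl btuh cwhp
Hunk 2: at line 5 remove [uiaq,fkig] add [yzs,tawgo] -> 12 lines: qhh qvefn zvooc htdy thatp vwxuf yzs tawgo gbzmv obxxl btuh cwhp
Hunk 3: at line 4 remove [vwxuf] add [rgomy,lgbis] -> 13 lines: qhh qvefn zvooc htdy thatp rgomy lgbis yzs tawgo gbzmv obxxl btuh cwhp
Hunk 4: at line 4 remove [rgomy,lgbis] add [gtpno,ngcr,xyvo] -> 14 lines: qhh qvefn zvooc htdy thatp gtpno ngcr xyvo yzs tawgo gbzmv obxxl btuh cwhp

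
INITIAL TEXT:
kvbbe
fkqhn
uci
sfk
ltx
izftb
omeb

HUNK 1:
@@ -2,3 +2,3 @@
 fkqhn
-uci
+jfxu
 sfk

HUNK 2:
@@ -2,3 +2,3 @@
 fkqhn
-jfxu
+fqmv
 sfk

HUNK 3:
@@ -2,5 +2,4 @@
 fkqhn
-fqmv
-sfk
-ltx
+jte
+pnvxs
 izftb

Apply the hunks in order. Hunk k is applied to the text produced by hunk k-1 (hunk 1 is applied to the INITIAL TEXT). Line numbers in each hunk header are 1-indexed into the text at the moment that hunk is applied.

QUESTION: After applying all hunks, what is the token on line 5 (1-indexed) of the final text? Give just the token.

Answer: izftb

Derivation:
Hunk 1: at line 2 remove [uci] add [jfxu] -> 7 lines: kvbbe fkqhn jfxu sfk ltx izftb omeb
Hunk 2: at line 2 remove [jfxu] add [fqmv] -> 7 lines: kvbbe fkqhn fqmv sfk ltx izftb omeb
Hunk 3: at line 2 remove [fqmv,sfk,ltx] add [jte,pnvxs] -> 6 lines: kvbbe fkqhn jte pnvxs izftb omeb
Final line 5: izftb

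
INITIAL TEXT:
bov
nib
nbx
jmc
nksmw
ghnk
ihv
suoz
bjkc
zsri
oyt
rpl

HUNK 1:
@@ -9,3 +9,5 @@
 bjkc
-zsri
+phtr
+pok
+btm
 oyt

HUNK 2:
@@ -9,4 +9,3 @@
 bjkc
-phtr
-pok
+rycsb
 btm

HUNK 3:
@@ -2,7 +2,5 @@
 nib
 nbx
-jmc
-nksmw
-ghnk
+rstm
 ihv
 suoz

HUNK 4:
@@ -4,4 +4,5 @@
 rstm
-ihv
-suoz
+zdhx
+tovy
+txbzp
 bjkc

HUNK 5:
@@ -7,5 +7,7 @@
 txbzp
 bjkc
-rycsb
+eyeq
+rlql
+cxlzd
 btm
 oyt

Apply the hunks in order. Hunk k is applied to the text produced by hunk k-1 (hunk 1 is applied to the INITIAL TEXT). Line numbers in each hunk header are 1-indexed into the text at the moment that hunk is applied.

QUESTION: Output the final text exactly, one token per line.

Hunk 1: at line 9 remove [zsri] add [phtr,pok,btm] -> 14 lines: bov nib nbx jmc nksmw ghnk ihv suoz bjkc phtr pok btm oyt rpl
Hunk 2: at line 9 remove [phtr,pok] add [rycsb] -> 13 lines: bov nib nbx jmc nksmw ghnk ihv suoz bjkc rycsb btm oyt rpl
Hunk 3: at line 2 remove [jmc,nksmw,ghnk] add [rstm] -> 11 lines: bov nib nbx rstm ihv suoz bjkc rycsb btm oyt rpl
Hunk 4: at line 4 remove [ihv,suoz] add [zdhx,tovy,txbzp] -> 12 lines: bov nib nbx rstm zdhx tovy txbzp bjkc rycsb btm oyt rpl
Hunk 5: at line 7 remove [rycsb] add [eyeq,rlql,cxlzd] -> 14 lines: bov nib nbx rstm zdhx tovy txbzp bjkc eyeq rlql cxlzd btm oyt rpl

Answer: bov
nib
nbx
rstm
zdhx
tovy
txbzp
bjkc
eyeq
rlql
cxlzd
btm
oyt
rpl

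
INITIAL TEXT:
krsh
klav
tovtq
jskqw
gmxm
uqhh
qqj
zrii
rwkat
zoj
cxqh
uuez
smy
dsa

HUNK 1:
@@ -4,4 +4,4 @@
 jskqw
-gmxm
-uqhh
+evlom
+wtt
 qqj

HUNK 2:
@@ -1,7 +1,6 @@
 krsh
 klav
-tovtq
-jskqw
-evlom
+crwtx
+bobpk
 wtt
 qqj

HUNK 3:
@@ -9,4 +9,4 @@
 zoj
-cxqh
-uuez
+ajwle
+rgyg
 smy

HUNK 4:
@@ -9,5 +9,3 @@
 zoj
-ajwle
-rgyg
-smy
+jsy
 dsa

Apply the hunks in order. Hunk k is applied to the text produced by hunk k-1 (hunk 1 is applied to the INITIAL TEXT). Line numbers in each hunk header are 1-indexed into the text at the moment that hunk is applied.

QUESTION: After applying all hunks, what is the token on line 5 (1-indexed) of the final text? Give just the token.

Answer: wtt

Derivation:
Hunk 1: at line 4 remove [gmxm,uqhh] add [evlom,wtt] -> 14 lines: krsh klav tovtq jskqw evlom wtt qqj zrii rwkat zoj cxqh uuez smy dsa
Hunk 2: at line 1 remove [tovtq,jskqw,evlom] add [crwtx,bobpk] -> 13 lines: krsh klav crwtx bobpk wtt qqj zrii rwkat zoj cxqh uuez smy dsa
Hunk 3: at line 9 remove [cxqh,uuez] add [ajwle,rgyg] -> 13 lines: krsh klav crwtx bobpk wtt qqj zrii rwkat zoj ajwle rgyg smy dsa
Hunk 4: at line 9 remove [ajwle,rgyg,smy] add [jsy] -> 11 lines: krsh klav crwtx bobpk wtt qqj zrii rwkat zoj jsy dsa
Final line 5: wtt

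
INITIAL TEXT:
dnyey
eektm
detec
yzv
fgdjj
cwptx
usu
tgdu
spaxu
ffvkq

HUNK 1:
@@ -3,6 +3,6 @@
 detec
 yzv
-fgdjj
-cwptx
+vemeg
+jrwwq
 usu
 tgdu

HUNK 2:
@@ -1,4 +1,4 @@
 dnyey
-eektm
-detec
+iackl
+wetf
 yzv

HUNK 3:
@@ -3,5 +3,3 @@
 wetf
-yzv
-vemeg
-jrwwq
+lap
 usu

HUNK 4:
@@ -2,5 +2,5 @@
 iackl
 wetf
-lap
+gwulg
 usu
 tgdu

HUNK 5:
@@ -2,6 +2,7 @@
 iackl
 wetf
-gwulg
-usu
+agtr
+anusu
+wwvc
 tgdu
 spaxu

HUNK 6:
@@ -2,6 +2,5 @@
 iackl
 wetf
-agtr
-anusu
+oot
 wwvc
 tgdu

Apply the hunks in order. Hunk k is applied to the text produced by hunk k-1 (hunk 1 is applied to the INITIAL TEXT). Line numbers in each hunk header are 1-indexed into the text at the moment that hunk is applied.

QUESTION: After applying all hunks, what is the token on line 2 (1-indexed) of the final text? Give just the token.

Hunk 1: at line 3 remove [fgdjj,cwptx] add [vemeg,jrwwq] -> 10 lines: dnyey eektm detec yzv vemeg jrwwq usu tgdu spaxu ffvkq
Hunk 2: at line 1 remove [eektm,detec] add [iackl,wetf] -> 10 lines: dnyey iackl wetf yzv vemeg jrwwq usu tgdu spaxu ffvkq
Hunk 3: at line 3 remove [yzv,vemeg,jrwwq] add [lap] -> 8 lines: dnyey iackl wetf lap usu tgdu spaxu ffvkq
Hunk 4: at line 2 remove [lap] add [gwulg] -> 8 lines: dnyey iackl wetf gwulg usu tgdu spaxu ffvkq
Hunk 5: at line 2 remove [gwulg,usu] add [agtr,anusu,wwvc] -> 9 lines: dnyey iackl wetf agtr anusu wwvc tgdu spaxu ffvkq
Hunk 6: at line 2 remove [agtr,anusu] add [oot] -> 8 lines: dnyey iackl wetf oot wwvc tgdu spaxu ffvkq
Final line 2: iackl

Answer: iackl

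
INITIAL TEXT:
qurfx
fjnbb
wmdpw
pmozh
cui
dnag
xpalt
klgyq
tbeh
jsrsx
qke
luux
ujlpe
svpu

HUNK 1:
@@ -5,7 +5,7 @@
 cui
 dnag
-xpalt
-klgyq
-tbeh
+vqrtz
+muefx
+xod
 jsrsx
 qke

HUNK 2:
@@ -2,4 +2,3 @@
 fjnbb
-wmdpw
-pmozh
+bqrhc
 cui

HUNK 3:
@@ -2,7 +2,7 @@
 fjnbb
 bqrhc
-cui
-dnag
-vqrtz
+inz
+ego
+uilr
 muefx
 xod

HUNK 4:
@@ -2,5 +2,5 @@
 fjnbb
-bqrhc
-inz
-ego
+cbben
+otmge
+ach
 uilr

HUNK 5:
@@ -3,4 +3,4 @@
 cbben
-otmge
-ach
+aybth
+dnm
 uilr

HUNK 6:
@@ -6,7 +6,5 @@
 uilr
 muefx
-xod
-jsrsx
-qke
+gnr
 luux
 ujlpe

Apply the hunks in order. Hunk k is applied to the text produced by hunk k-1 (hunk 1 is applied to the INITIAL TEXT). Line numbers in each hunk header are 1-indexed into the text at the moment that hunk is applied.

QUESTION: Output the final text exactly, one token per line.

Answer: qurfx
fjnbb
cbben
aybth
dnm
uilr
muefx
gnr
luux
ujlpe
svpu

Derivation:
Hunk 1: at line 5 remove [xpalt,klgyq,tbeh] add [vqrtz,muefx,xod] -> 14 lines: qurfx fjnbb wmdpw pmozh cui dnag vqrtz muefx xod jsrsx qke luux ujlpe svpu
Hunk 2: at line 2 remove [wmdpw,pmozh] add [bqrhc] -> 13 lines: qurfx fjnbb bqrhc cui dnag vqrtz muefx xod jsrsx qke luux ujlpe svpu
Hunk 3: at line 2 remove [cui,dnag,vqrtz] add [inz,ego,uilr] -> 13 lines: qurfx fjnbb bqrhc inz ego uilr muefx xod jsrsx qke luux ujlpe svpu
Hunk 4: at line 2 remove [bqrhc,inz,ego] add [cbben,otmge,ach] -> 13 lines: qurfx fjnbb cbben otmge ach uilr muefx xod jsrsx qke luux ujlpe svpu
Hunk 5: at line 3 remove [otmge,ach] add [aybth,dnm] -> 13 lines: qurfx fjnbb cbben aybth dnm uilr muefx xod jsrsx qke luux ujlpe svpu
Hunk 6: at line 6 remove [xod,jsrsx,qke] add [gnr] -> 11 lines: qurfx fjnbb cbben aybth dnm uilr muefx gnr luux ujlpe svpu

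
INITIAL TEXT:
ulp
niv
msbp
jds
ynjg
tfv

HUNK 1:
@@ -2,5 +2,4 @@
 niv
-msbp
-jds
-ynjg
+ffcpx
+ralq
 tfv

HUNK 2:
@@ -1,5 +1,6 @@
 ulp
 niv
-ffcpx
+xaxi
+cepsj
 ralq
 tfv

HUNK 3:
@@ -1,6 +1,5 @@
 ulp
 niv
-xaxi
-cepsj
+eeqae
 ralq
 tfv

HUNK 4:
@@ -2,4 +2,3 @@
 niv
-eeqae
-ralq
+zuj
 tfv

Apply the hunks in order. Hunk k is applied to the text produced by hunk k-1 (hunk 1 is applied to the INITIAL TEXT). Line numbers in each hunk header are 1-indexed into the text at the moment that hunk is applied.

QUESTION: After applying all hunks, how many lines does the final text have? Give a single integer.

Hunk 1: at line 2 remove [msbp,jds,ynjg] add [ffcpx,ralq] -> 5 lines: ulp niv ffcpx ralq tfv
Hunk 2: at line 1 remove [ffcpx] add [xaxi,cepsj] -> 6 lines: ulp niv xaxi cepsj ralq tfv
Hunk 3: at line 1 remove [xaxi,cepsj] add [eeqae] -> 5 lines: ulp niv eeqae ralq tfv
Hunk 4: at line 2 remove [eeqae,ralq] add [zuj] -> 4 lines: ulp niv zuj tfv
Final line count: 4

Answer: 4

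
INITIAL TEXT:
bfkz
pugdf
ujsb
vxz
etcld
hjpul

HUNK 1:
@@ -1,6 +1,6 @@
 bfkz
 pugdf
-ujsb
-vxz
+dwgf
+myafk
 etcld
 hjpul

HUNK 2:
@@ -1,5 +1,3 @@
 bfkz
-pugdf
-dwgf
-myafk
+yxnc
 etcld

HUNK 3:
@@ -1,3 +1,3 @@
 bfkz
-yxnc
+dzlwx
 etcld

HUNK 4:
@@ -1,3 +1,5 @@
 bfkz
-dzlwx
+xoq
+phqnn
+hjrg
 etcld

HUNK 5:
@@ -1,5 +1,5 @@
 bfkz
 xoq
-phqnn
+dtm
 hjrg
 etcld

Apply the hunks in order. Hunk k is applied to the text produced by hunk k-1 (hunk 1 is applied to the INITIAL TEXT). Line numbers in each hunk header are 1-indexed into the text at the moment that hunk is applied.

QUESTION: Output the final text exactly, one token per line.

Answer: bfkz
xoq
dtm
hjrg
etcld
hjpul

Derivation:
Hunk 1: at line 1 remove [ujsb,vxz] add [dwgf,myafk] -> 6 lines: bfkz pugdf dwgf myafk etcld hjpul
Hunk 2: at line 1 remove [pugdf,dwgf,myafk] add [yxnc] -> 4 lines: bfkz yxnc etcld hjpul
Hunk 3: at line 1 remove [yxnc] add [dzlwx] -> 4 lines: bfkz dzlwx etcld hjpul
Hunk 4: at line 1 remove [dzlwx] add [xoq,phqnn,hjrg] -> 6 lines: bfkz xoq phqnn hjrg etcld hjpul
Hunk 5: at line 1 remove [phqnn] add [dtm] -> 6 lines: bfkz xoq dtm hjrg etcld hjpul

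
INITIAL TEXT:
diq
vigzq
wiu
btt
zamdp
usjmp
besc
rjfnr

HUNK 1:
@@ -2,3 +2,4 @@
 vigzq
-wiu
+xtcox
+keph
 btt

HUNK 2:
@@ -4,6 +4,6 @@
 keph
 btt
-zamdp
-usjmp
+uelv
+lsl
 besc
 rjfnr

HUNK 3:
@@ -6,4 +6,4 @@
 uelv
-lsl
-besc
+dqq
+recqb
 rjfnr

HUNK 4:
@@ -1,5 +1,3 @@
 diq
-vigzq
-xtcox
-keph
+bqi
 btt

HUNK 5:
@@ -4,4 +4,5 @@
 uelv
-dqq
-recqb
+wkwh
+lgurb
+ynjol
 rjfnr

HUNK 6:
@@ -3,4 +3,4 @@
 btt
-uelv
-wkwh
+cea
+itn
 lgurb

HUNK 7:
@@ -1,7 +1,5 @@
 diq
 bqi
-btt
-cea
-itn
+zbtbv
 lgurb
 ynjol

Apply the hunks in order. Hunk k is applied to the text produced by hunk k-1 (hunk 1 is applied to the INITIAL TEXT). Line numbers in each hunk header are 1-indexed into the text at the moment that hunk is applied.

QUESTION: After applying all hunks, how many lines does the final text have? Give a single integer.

Answer: 6

Derivation:
Hunk 1: at line 2 remove [wiu] add [xtcox,keph] -> 9 lines: diq vigzq xtcox keph btt zamdp usjmp besc rjfnr
Hunk 2: at line 4 remove [zamdp,usjmp] add [uelv,lsl] -> 9 lines: diq vigzq xtcox keph btt uelv lsl besc rjfnr
Hunk 3: at line 6 remove [lsl,besc] add [dqq,recqb] -> 9 lines: diq vigzq xtcox keph btt uelv dqq recqb rjfnr
Hunk 4: at line 1 remove [vigzq,xtcox,keph] add [bqi] -> 7 lines: diq bqi btt uelv dqq recqb rjfnr
Hunk 5: at line 4 remove [dqq,recqb] add [wkwh,lgurb,ynjol] -> 8 lines: diq bqi btt uelv wkwh lgurb ynjol rjfnr
Hunk 6: at line 3 remove [uelv,wkwh] add [cea,itn] -> 8 lines: diq bqi btt cea itn lgurb ynjol rjfnr
Hunk 7: at line 1 remove [btt,cea,itn] add [zbtbv] -> 6 lines: diq bqi zbtbv lgurb ynjol rjfnr
Final line count: 6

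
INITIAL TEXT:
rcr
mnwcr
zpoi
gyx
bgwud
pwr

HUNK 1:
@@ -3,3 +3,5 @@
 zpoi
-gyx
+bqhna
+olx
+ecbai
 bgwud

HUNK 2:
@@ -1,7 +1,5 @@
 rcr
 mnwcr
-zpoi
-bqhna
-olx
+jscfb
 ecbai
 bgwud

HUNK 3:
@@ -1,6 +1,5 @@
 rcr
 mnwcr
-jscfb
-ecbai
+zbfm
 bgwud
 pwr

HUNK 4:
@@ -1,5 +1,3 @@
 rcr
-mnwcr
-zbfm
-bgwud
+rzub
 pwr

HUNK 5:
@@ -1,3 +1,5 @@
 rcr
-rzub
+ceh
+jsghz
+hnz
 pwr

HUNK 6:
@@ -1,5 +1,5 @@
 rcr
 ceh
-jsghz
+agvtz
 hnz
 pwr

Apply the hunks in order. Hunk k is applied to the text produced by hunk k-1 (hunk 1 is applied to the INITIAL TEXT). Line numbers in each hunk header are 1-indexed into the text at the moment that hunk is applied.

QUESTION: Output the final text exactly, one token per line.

Hunk 1: at line 3 remove [gyx] add [bqhna,olx,ecbai] -> 8 lines: rcr mnwcr zpoi bqhna olx ecbai bgwud pwr
Hunk 2: at line 1 remove [zpoi,bqhna,olx] add [jscfb] -> 6 lines: rcr mnwcr jscfb ecbai bgwud pwr
Hunk 3: at line 1 remove [jscfb,ecbai] add [zbfm] -> 5 lines: rcr mnwcr zbfm bgwud pwr
Hunk 4: at line 1 remove [mnwcr,zbfm,bgwud] add [rzub] -> 3 lines: rcr rzub pwr
Hunk 5: at line 1 remove [rzub] add [ceh,jsghz,hnz] -> 5 lines: rcr ceh jsghz hnz pwr
Hunk 6: at line 1 remove [jsghz] add [agvtz] -> 5 lines: rcr ceh agvtz hnz pwr

Answer: rcr
ceh
agvtz
hnz
pwr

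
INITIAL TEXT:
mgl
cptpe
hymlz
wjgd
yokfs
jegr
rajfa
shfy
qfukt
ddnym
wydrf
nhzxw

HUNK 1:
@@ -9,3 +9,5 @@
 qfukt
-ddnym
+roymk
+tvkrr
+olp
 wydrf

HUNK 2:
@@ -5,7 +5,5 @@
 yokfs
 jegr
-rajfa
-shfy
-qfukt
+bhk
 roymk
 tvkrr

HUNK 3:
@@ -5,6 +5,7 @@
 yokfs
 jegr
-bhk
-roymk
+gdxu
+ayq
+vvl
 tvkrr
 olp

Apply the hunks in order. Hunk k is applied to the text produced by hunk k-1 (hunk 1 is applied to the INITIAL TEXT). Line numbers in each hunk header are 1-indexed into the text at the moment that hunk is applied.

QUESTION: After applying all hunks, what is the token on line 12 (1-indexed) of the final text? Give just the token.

Answer: wydrf

Derivation:
Hunk 1: at line 9 remove [ddnym] add [roymk,tvkrr,olp] -> 14 lines: mgl cptpe hymlz wjgd yokfs jegr rajfa shfy qfukt roymk tvkrr olp wydrf nhzxw
Hunk 2: at line 5 remove [rajfa,shfy,qfukt] add [bhk] -> 12 lines: mgl cptpe hymlz wjgd yokfs jegr bhk roymk tvkrr olp wydrf nhzxw
Hunk 3: at line 5 remove [bhk,roymk] add [gdxu,ayq,vvl] -> 13 lines: mgl cptpe hymlz wjgd yokfs jegr gdxu ayq vvl tvkrr olp wydrf nhzxw
Final line 12: wydrf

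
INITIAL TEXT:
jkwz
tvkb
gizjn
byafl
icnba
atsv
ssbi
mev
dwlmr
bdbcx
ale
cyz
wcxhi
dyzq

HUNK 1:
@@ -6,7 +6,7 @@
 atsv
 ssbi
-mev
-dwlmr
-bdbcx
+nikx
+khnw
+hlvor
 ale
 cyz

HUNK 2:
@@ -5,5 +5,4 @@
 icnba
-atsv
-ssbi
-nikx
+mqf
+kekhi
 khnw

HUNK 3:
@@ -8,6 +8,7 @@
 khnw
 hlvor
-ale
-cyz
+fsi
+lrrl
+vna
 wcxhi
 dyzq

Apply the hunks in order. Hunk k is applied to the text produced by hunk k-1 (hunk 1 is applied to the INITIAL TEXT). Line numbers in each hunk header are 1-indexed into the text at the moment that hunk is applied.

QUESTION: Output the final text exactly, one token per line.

Answer: jkwz
tvkb
gizjn
byafl
icnba
mqf
kekhi
khnw
hlvor
fsi
lrrl
vna
wcxhi
dyzq

Derivation:
Hunk 1: at line 6 remove [mev,dwlmr,bdbcx] add [nikx,khnw,hlvor] -> 14 lines: jkwz tvkb gizjn byafl icnba atsv ssbi nikx khnw hlvor ale cyz wcxhi dyzq
Hunk 2: at line 5 remove [atsv,ssbi,nikx] add [mqf,kekhi] -> 13 lines: jkwz tvkb gizjn byafl icnba mqf kekhi khnw hlvor ale cyz wcxhi dyzq
Hunk 3: at line 8 remove [ale,cyz] add [fsi,lrrl,vna] -> 14 lines: jkwz tvkb gizjn byafl icnba mqf kekhi khnw hlvor fsi lrrl vna wcxhi dyzq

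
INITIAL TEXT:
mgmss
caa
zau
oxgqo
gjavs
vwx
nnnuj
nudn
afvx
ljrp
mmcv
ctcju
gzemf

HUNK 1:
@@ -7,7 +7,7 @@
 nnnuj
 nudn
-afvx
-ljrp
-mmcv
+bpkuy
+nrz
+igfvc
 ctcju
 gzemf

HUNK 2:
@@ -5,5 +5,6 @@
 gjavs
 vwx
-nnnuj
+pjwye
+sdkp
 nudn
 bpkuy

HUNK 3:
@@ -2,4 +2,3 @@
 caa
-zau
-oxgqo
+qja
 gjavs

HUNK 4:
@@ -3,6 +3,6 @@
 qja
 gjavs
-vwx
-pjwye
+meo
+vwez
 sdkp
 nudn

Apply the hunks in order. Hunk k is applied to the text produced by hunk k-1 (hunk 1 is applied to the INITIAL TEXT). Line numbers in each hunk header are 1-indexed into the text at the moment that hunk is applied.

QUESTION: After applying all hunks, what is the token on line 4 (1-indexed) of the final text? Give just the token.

Hunk 1: at line 7 remove [afvx,ljrp,mmcv] add [bpkuy,nrz,igfvc] -> 13 lines: mgmss caa zau oxgqo gjavs vwx nnnuj nudn bpkuy nrz igfvc ctcju gzemf
Hunk 2: at line 5 remove [nnnuj] add [pjwye,sdkp] -> 14 lines: mgmss caa zau oxgqo gjavs vwx pjwye sdkp nudn bpkuy nrz igfvc ctcju gzemf
Hunk 3: at line 2 remove [zau,oxgqo] add [qja] -> 13 lines: mgmss caa qja gjavs vwx pjwye sdkp nudn bpkuy nrz igfvc ctcju gzemf
Hunk 4: at line 3 remove [vwx,pjwye] add [meo,vwez] -> 13 lines: mgmss caa qja gjavs meo vwez sdkp nudn bpkuy nrz igfvc ctcju gzemf
Final line 4: gjavs

Answer: gjavs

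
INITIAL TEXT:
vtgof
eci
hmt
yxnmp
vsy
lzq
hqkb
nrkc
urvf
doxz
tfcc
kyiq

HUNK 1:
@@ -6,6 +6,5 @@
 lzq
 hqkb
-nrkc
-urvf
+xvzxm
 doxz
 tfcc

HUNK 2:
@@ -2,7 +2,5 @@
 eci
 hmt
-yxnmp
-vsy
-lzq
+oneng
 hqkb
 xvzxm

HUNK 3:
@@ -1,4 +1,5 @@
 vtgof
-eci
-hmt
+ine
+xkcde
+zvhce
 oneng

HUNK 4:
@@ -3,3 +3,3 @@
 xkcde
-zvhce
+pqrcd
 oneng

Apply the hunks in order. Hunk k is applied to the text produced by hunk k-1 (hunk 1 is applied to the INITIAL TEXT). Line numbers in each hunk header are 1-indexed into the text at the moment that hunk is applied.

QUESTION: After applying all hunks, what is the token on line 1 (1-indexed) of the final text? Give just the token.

Answer: vtgof

Derivation:
Hunk 1: at line 6 remove [nrkc,urvf] add [xvzxm] -> 11 lines: vtgof eci hmt yxnmp vsy lzq hqkb xvzxm doxz tfcc kyiq
Hunk 2: at line 2 remove [yxnmp,vsy,lzq] add [oneng] -> 9 lines: vtgof eci hmt oneng hqkb xvzxm doxz tfcc kyiq
Hunk 3: at line 1 remove [eci,hmt] add [ine,xkcde,zvhce] -> 10 lines: vtgof ine xkcde zvhce oneng hqkb xvzxm doxz tfcc kyiq
Hunk 4: at line 3 remove [zvhce] add [pqrcd] -> 10 lines: vtgof ine xkcde pqrcd oneng hqkb xvzxm doxz tfcc kyiq
Final line 1: vtgof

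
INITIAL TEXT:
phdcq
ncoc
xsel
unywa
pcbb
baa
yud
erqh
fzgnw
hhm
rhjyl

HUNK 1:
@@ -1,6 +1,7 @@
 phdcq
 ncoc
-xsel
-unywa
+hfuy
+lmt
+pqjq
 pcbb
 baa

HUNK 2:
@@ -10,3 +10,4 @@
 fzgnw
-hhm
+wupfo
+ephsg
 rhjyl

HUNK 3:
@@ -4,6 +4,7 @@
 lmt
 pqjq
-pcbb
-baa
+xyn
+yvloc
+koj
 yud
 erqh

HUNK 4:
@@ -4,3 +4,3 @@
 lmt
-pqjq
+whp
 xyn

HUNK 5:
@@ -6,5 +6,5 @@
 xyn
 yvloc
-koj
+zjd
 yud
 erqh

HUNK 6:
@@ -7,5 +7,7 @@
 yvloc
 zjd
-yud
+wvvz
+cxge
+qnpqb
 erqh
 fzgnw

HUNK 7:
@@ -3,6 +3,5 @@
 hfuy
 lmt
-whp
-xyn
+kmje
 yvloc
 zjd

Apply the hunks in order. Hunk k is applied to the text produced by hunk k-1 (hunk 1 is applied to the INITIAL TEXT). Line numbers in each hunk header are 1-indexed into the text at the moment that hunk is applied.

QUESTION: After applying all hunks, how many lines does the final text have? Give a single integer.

Hunk 1: at line 1 remove [xsel,unywa] add [hfuy,lmt,pqjq] -> 12 lines: phdcq ncoc hfuy lmt pqjq pcbb baa yud erqh fzgnw hhm rhjyl
Hunk 2: at line 10 remove [hhm] add [wupfo,ephsg] -> 13 lines: phdcq ncoc hfuy lmt pqjq pcbb baa yud erqh fzgnw wupfo ephsg rhjyl
Hunk 3: at line 4 remove [pcbb,baa] add [xyn,yvloc,koj] -> 14 lines: phdcq ncoc hfuy lmt pqjq xyn yvloc koj yud erqh fzgnw wupfo ephsg rhjyl
Hunk 4: at line 4 remove [pqjq] add [whp] -> 14 lines: phdcq ncoc hfuy lmt whp xyn yvloc koj yud erqh fzgnw wupfo ephsg rhjyl
Hunk 5: at line 6 remove [koj] add [zjd] -> 14 lines: phdcq ncoc hfuy lmt whp xyn yvloc zjd yud erqh fzgnw wupfo ephsg rhjyl
Hunk 6: at line 7 remove [yud] add [wvvz,cxge,qnpqb] -> 16 lines: phdcq ncoc hfuy lmt whp xyn yvloc zjd wvvz cxge qnpqb erqh fzgnw wupfo ephsg rhjyl
Hunk 7: at line 3 remove [whp,xyn] add [kmje] -> 15 lines: phdcq ncoc hfuy lmt kmje yvloc zjd wvvz cxge qnpqb erqh fzgnw wupfo ephsg rhjyl
Final line count: 15

Answer: 15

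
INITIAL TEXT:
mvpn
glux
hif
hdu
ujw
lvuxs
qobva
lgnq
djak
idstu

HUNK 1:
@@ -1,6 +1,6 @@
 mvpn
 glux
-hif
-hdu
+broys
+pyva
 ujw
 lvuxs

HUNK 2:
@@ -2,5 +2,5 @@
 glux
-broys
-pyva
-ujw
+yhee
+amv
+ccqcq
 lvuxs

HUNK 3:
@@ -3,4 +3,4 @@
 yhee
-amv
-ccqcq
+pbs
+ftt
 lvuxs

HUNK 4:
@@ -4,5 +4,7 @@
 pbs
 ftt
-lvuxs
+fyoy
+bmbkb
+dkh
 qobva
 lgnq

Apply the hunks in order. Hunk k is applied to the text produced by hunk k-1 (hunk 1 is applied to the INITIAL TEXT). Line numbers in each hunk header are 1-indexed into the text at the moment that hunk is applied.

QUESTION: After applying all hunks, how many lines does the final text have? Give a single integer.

Hunk 1: at line 1 remove [hif,hdu] add [broys,pyva] -> 10 lines: mvpn glux broys pyva ujw lvuxs qobva lgnq djak idstu
Hunk 2: at line 2 remove [broys,pyva,ujw] add [yhee,amv,ccqcq] -> 10 lines: mvpn glux yhee amv ccqcq lvuxs qobva lgnq djak idstu
Hunk 3: at line 3 remove [amv,ccqcq] add [pbs,ftt] -> 10 lines: mvpn glux yhee pbs ftt lvuxs qobva lgnq djak idstu
Hunk 4: at line 4 remove [lvuxs] add [fyoy,bmbkb,dkh] -> 12 lines: mvpn glux yhee pbs ftt fyoy bmbkb dkh qobva lgnq djak idstu
Final line count: 12

Answer: 12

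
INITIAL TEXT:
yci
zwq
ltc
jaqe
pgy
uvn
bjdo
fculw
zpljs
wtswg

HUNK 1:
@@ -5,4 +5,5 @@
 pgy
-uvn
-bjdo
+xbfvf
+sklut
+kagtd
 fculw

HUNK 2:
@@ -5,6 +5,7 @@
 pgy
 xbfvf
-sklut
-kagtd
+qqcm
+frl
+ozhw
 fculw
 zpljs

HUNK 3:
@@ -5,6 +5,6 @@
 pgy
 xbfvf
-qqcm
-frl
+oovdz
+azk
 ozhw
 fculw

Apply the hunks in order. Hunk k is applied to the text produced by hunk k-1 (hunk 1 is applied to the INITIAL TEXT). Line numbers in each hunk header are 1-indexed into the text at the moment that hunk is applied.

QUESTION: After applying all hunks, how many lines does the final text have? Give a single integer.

Answer: 12

Derivation:
Hunk 1: at line 5 remove [uvn,bjdo] add [xbfvf,sklut,kagtd] -> 11 lines: yci zwq ltc jaqe pgy xbfvf sklut kagtd fculw zpljs wtswg
Hunk 2: at line 5 remove [sklut,kagtd] add [qqcm,frl,ozhw] -> 12 lines: yci zwq ltc jaqe pgy xbfvf qqcm frl ozhw fculw zpljs wtswg
Hunk 3: at line 5 remove [qqcm,frl] add [oovdz,azk] -> 12 lines: yci zwq ltc jaqe pgy xbfvf oovdz azk ozhw fculw zpljs wtswg
Final line count: 12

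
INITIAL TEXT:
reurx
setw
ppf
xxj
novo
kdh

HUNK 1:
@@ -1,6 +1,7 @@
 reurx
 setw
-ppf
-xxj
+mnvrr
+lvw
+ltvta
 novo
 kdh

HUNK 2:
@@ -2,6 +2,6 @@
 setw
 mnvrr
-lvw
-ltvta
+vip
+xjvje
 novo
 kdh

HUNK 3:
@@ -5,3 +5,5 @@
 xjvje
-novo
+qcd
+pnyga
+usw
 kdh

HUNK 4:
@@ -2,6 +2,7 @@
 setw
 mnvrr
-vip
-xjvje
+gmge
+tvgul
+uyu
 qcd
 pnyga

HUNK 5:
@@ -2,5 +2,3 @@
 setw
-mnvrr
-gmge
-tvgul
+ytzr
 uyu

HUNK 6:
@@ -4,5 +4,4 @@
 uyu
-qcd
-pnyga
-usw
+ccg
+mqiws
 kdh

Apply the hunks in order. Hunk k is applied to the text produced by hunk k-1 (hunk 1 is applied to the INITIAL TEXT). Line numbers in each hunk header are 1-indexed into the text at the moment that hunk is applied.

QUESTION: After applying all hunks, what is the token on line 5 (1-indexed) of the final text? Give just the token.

Answer: ccg

Derivation:
Hunk 1: at line 1 remove [ppf,xxj] add [mnvrr,lvw,ltvta] -> 7 lines: reurx setw mnvrr lvw ltvta novo kdh
Hunk 2: at line 2 remove [lvw,ltvta] add [vip,xjvje] -> 7 lines: reurx setw mnvrr vip xjvje novo kdh
Hunk 3: at line 5 remove [novo] add [qcd,pnyga,usw] -> 9 lines: reurx setw mnvrr vip xjvje qcd pnyga usw kdh
Hunk 4: at line 2 remove [vip,xjvje] add [gmge,tvgul,uyu] -> 10 lines: reurx setw mnvrr gmge tvgul uyu qcd pnyga usw kdh
Hunk 5: at line 2 remove [mnvrr,gmge,tvgul] add [ytzr] -> 8 lines: reurx setw ytzr uyu qcd pnyga usw kdh
Hunk 6: at line 4 remove [qcd,pnyga,usw] add [ccg,mqiws] -> 7 lines: reurx setw ytzr uyu ccg mqiws kdh
Final line 5: ccg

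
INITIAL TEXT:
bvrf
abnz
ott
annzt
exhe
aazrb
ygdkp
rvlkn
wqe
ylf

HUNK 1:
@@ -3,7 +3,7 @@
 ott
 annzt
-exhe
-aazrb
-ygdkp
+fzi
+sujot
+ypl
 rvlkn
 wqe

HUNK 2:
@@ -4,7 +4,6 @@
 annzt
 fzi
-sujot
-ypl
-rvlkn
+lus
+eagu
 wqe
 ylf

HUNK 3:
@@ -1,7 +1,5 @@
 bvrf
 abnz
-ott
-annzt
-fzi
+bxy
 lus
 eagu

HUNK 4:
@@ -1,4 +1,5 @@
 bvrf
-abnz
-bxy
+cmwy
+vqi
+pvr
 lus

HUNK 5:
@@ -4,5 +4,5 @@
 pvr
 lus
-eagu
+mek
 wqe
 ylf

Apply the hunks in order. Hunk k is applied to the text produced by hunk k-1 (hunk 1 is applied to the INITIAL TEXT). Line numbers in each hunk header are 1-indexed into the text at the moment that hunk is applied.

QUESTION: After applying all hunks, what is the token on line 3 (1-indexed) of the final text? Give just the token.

Hunk 1: at line 3 remove [exhe,aazrb,ygdkp] add [fzi,sujot,ypl] -> 10 lines: bvrf abnz ott annzt fzi sujot ypl rvlkn wqe ylf
Hunk 2: at line 4 remove [sujot,ypl,rvlkn] add [lus,eagu] -> 9 lines: bvrf abnz ott annzt fzi lus eagu wqe ylf
Hunk 3: at line 1 remove [ott,annzt,fzi] add [bxy] -> 7 lines: bvrf abnz bxy lus eagu wqe ylf
Hunk 4: at line 1 remove [abnz,bxy] add [cmwy,vqi,pvr] -> 8 lines: bvrf cmwy vqi pvr lus eagu wqe ylf
Hunk 5: at line 4 remove [eagu] add [mek] -> 8 lines: bvrf cmwy vqi pvr lus mek wqe ylf
Final line 3: vqi

Answer: vqi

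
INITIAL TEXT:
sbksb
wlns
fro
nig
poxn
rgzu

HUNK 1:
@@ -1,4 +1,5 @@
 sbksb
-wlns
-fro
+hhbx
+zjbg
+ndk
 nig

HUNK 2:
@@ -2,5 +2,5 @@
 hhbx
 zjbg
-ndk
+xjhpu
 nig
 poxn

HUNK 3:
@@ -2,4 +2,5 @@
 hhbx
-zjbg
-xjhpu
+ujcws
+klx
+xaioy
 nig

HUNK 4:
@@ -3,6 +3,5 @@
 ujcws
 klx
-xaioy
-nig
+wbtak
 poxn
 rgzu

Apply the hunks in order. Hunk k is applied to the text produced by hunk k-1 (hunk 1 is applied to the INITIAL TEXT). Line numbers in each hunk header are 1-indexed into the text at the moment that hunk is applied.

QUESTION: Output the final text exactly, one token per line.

Hunk 1: at line 1 remove [wlns,fro] add [hhbx,zjbg,ndk] -> 7 lines: sbksb hhbx zjbg ndk nig poxn rgzu
Hunk 2: at line 2 remove [ndk] add [xjhpu] -> 7 lines: sbksb hhbx zjbg xjhpu nig poxn rgzu
Hunk 3: at line 2 remove [zjbg,xjhpu] add [ujcws,klx,xaioy] -> 8 lines: sbksb hhbx ujcws klx xaioy nig poxn rgzu
Hunk 4: at line 3 remove [xaioy,nig] add [wbtak] -> 7 lines: sbksb hhbx ujcws klx wbtak poxn rgzu

Answer: sbksb
hhbx
ujcws
klx
wbtak
poxn
rgzu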